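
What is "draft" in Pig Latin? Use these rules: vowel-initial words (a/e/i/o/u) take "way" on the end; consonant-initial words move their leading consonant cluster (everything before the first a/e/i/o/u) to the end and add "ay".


Word: "draft"
Starts with consonant(s) → move to end, add 'ay'
Consonant cluster: "dr"
Pig Latin = "aftdray"


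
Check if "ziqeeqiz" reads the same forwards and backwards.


Word: "ziqeeqiz"
Reversed: "ziqeeqiz"
Forward == Backward? ziqeeqiz == ziqeeqiz
Palindrome = Yes


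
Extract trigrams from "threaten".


Word: "threaten" (length 8)
Number of trigrams = 8 - 3 + 1 = 6
  Position 0: "thr"
  Position 1: "hre"
  Position 2: "rea"
  Position 3: "eat"
  Position 4: "ate"
  Position 5: "ten"
Trigrams = "thr", "hre", "rea", "eat", "ate", "ten"


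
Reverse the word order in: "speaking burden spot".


Original: "speaking burden spot"
Words (1..n): speaking | burden | spot
Reversed (n..1): spot | burden | speaking
Result = "spot burden speaking"


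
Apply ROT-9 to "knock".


Word: "knock"
Shift: 9
Each letter → (letter + shift) mod 26:
  'k' (10) + 9 = 19 → 't'
  'n' (13) + 9 = 22 → 'w'
  'o' (14) + 9 = 23 → 'x'
  'c' (2) + 9 = 11 → 'l'
  'k' (10) + 9 = 19 → 't'
Result = "twxlt"


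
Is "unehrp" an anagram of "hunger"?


Word 1: "hunger" → sorted: eghnru
Word 2: "unehrp" → sorted: ehnpru
Same letters? eghnru != ehnpru
Anagram = No


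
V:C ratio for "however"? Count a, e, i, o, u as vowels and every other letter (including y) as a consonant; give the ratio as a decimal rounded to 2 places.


Word: "however"
Vowels (a,e,i,o,u): 3
Consonants: 4
Ratio = 3/4
= 0.75


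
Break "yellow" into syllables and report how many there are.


Word: "yellow"
Syllable breakdown: yel-low
Counting: 2 parts
= 2 syllables


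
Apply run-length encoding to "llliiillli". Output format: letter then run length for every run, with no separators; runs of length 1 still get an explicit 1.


String: "llliiillli"
Scanning for consecutive runs:
  'l' x 3
  'i' x 3
  'l' x 3
  'i' x 1
RLE = "l3i3l3i1"


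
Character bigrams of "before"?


Word: "before" (length 6)
Number of bigrams = 6 - 2 + 1 = 5
  Position 0: "be"
  Position 1: "ef"
  Position 2: "fo"
  Position 3: "or"
  Position 4: "re"
Bigrams = "be", "ef", "fo", "or", "re"


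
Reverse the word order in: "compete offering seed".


Original: "compete offering seed"
Words (1..n): compete | offering | seed
Reversed (n..1): seed | offering | compete
Result = "seed offering compete"


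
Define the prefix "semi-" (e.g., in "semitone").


Prefix: semi-
As in: semitone -> semi- + tone
Meaning = half


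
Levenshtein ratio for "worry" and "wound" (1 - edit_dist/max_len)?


Word 1: "worry" (length 5)
Word 2: "wound" (length 5)
One optimal edit sequence:
  1. keep 'w'
  2. keep 'o'
  3. substitute 'r' -> 'u'  (+1)
  4. substitute 'r' -> 'n'  (+1)
  5. substitute 'y' -> 'd'  (+1)
Edit distance = 3
Max length = max(5, 5) = 5
Similarity = 1 - 3/5
= 0.4000


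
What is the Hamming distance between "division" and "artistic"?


Comparing character by character (same length = 8):
  Pos 0: 'd' vs 'a' !=
  Pos 1: 'i' vs 'r' !=
  Pos 2: 'v' vs 't' !=
  Pos 3: 'i' vs 'i' =
  Pos 4: 's' vs 's' =
  Pos 5: 'i' vs 't' !=
  Pos 6: 'o' vs 'i' !=
  Pos 7: 'n' vs 'c' !=
Hamming distance = 6


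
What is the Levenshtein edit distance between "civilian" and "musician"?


Word 1: "civilian" (length 8)
Word 2: "musician" (length 8)
One optimal edit sequence (insert/delete/substitute each cost 1):
  1. substitute 'c' -> 'm'  (+1)
  2. substitute 'i' -> 'u'  (+1)
  3. substitute 'v' -> 's'  (+1)
  4. keep 'i'
  5. substitute 'l' -> 'c'  (+1)
  6. keep 'i'
  7. keep 'a'
  8. keep 'n'
Total edit operations: 4
Edit distance = 4


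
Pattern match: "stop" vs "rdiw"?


Pattern of "stop": [0, 1, 2, 3]
Pattern of "rdiw": [0, 1, 2, 3]
Patterns match
Same pattern = Yes


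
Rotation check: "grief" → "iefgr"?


Word: "grief", Candidate: "iefgr"
Method: check if candidate is substring of word+word
"griefgrief" contains "iefgr"? Yes
Is rotation = Yes


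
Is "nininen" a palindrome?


Word: "nininen"
Reversed: "neninin"
Forward == Backward? nininen != neninin
Palindrome = No


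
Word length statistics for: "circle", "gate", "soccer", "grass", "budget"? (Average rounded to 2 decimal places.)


Lengths: "circle"=6, "gate"=4, "soccer"=6, "grass"=5, "budget"=6
Sum = 27, Count = 5
Average = 27/5 = 5.40
= avg=5.40, min=4, max=6


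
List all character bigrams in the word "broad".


Word: "broad" (length 5)
Number of bigrams = 5 - 2 + 1 = 4
  Position 0: "br"
  Position 1: "ro"
  Position 2: "oa"
  Position 3: "ad"
Bigrams = "br", "ro", "oa", "ad"


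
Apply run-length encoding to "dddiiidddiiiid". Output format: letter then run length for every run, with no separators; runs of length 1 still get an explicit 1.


String: "dddiiidddiiiid"
Scanning for consecutive runs:
  'd' x 3
  'i' x 3
  'd' x 3
  'i' x 4
  'd' x 1
RLE = "d3i3d3i4d1"


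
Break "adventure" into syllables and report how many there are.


Word: "adventure"
Syllable breakdown: ad-ven-ture
Counting: 3 parts
= 3 syllables


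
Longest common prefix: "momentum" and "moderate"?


Word 1: "momentum"
Word 2: "moderate"
Comparing from start:
  Pos 0: 'm' == 'm'
  Pos 1: 'o' == 'o'
  Pos 2: 'm' != 'd' (stop)
LCP = "mo" (length 2)


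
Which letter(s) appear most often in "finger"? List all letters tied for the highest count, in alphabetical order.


Word: "finger"
Letter counts:
  'e': 1
  'f': 1
  'g': 1
  'i': 1
  'n': 1
  'r': 1
Maximum count = 1
Most frequent = 'e', 'f', 'g', 'i', 'n', 'r' (1 time each)


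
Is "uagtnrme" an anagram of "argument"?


Word 1: "argument" → sorted: aegmnrtu
Word 2: "uagtnrme" → sorted: aegmnrtu
Same letters? aegmnrtu == aegmnrtu
Anagram = Yes


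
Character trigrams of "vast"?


Word: "vast" (length 4)
Number of trigrams = 4 - 3 + 1 = 2
  Position 0: "vas"
  Position 1: "ast"
Trigrams = "vas", "ast"


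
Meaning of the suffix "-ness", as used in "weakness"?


Suffix: -ness
As in: weakness -> weak + -ness
Meaning = state of being


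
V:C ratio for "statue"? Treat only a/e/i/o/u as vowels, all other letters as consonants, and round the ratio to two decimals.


Word: "statue"
Vowels (a,e,i,o,u): 3
Consonants: 3
Ratio = 3/3
= 1.00


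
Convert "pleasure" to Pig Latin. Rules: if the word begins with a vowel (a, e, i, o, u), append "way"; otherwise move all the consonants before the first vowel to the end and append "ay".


Word: "pleasure"
Starts with consonant(s) → move to end, add 'ay'
Consonant cluster: "pl"
Pig Latin = "easureplay"


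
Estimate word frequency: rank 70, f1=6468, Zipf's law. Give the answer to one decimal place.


Zipf's law: f(r) = f(1) / r
f(1) = 6468
f(70) = 6468 / 70
= 92.4 occurrences


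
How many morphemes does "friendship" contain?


Word: "friendship"
Morphemes: friend | -ship
Each morpheme carries meaning
= 2 morphemes


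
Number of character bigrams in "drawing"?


Word: "drawing" (length 7)
Number of 2-grams = length - 2 + 1 = 7 - 2 + 1
= 6


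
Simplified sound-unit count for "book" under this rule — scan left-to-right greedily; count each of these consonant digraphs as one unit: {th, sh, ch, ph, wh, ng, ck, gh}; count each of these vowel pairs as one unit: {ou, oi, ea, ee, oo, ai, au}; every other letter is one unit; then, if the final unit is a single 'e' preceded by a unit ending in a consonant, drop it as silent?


Word: "book" (4 letters)
Left-to-right scan:
  [1] 'b' (letter)
  [2] 'oo' (vowel-pair)
  [3] 'k' (letter)
Units from scan: 3
Sound units = 3 units


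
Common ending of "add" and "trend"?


Word 1: "add"
Word 2: "trend"
Comparing from end:
  Pos -1: 'd' == 'd'
  Pos -2: 'd' != 'n' (stop)
LCS = "d" (length 1)


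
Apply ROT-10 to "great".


Word: "great"
Shift: 10
Each letter → (letter + shift) mod 26:
  'g' (6) + 10 = 16 → 'q'
  'r' (17) + 10 = 1 → 'b'
  'e' (4) + 10 = 14 → 'o'
  'a' (0) + 10 = 10 → 'k'
  't' (19) + 10 = 3 → 'd'
Result = "qbokd"


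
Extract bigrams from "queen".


Word: "queen" (length 5)
Number of bigrams = 5 - 2 + 1 = 4
  Position 0: "qu"
  Position 1: "ue"
  Position 2: "ee"
  Position 3: "en"
Bigrams = "qu", "ue", "ee", "en"


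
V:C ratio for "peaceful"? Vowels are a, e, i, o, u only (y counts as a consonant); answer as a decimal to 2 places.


Word: "peaceful"
Vowels (a,e,i,o,u): 4
Consonants: 4
Ratio = 4/4
= 1.00


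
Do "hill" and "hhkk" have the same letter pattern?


Pattern of "hill": [0, 1, 2, 2]
Pattern of "hhkk": [0, 0, 1, 1]
Patterns do not match
Same pattern = No


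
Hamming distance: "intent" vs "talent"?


Comparing character by character (same length = 6):
  Pos 0: 'i' vs 't' !=
  Pos 1: 'n' vs 'a' !=
  Pos 2: 't' vs 'l' !=
  Pos 3: 'e' vs 'e' =
  Pos 4: 'n' vs 'n' =
  Pos 5: 't' vs 't' =
Hamming distance = 3


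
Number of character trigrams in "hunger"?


Word: "hunger" (length 6)
Number of 3-grams = length - 3 + 1 = 6 - 3 + 1
= 4


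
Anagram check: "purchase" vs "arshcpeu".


Word 1: "purchase" → sorted: acehprsu
Word 2: "arshcpeu" → sorted: acehprsu
Same letters? acehprsu == acehprsu
Anagram = Yes


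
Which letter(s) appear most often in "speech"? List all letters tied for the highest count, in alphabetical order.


Word: "speech"
Letter counts:
  'c': 1
  'e': 2
  'h': 1
  'p': 1
  's': 1
Maximum count = 2
Most frequent = 'e' (2 times each)


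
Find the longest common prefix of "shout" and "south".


Word 1: "shout"
Word 2: "south"
Comparing from start:
  Pos 0: 's' == 's'
  Pos 1: 'h' != 'o' (stop)
LCP = "s" (length 1)


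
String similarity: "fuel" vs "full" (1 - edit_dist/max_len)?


Word 1: "fuel" (length 4)
Word 2: "full" (length 4)
One optimal edit sequence:
  1. keep 'f'
  2. keep 'u'
  3. substitute 'e' -> 'l'  (+1)
  4. keep 'l'
Edit distance = 1
Max length = max(4, 4) = 4
Similarity = 1 - 1/4
= 0.7500


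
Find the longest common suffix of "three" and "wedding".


Word 1: "three"
Word 2: "wedding"
Comparing from end:
  Pos -1: 'e' != 'g' (stop)
LCS = "" (length 0)


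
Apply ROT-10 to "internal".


Word: "internal"
Shift: 10
Each letter → (letter + shift) mod 26:
  'i' (8) + 10 = 18 → 's'
  'n' (13) + 10 = 23 → 'x'
  't' (19) + 10 = 3 → 'd'
  'e' (4) + 10 = 14 → 'o'
  'r' (17) + 10 = 1 → 'b'
  'n' (13) + 10 = 23 → 'x'
  'a' (0) + 10 = 10 → 'k'
  'l' (11) + 10 = 21 → 'v'
Result = "sxdobxkv"


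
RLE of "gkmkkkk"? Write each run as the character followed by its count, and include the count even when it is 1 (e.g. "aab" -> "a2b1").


String: "gkmkkkk"
Scanning for consecutive runs:
  'g' x 1
  'k' x 1
  'm' x 1
  'k' x 4
RLE = "g1k1m1k4"


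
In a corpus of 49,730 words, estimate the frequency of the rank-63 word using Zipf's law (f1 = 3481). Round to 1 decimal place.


Zipf's law: f(r) = f(1) / r
f(1) = 3481
f(63) = 3481 / 63
= 55.3 occurrences


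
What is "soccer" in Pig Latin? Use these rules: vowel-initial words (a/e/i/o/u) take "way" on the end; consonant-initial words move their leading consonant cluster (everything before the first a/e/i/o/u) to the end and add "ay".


Word: "soccer"
Starts with consonant(s) → move to end, add 'ay'
Consonant cluster: "s"
Pig Latin = "occersay"


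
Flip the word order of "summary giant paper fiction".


Original: "summary giant paper fiction"
Words (1..n): summary | giant | paper | fiction
Reversed (n..1): fiction | paper | giant | summary
Result = "fiction paper giant summary"


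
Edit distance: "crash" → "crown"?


Word 1: "crash" (length 5)
Word 2: "crown" (length 5)
One optimal edit sequence (insert/delete/substitute each cost 1):
  1. keep 'c'
  2. keep 'r'
  3. substitute 'a' -> 'o'  (+1)
  4. substitute 's' -> 'w'  (+1)
  5. substitute 'h' -> 'n'  (+1)
Total edit operations: 3
Edit distance = 3


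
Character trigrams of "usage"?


Word: "usage" (length 5)
Number of trigrams = 5 - 3 + 1 = 3
  Position 0: "usa"
  Position 1: "sag"
  Position 2: "age"
Trigrams = "usa", "sag", "age"


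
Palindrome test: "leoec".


Word: "leoec"
Reversed: "ceoel"
Forward == Backward? leoec != ceoel
Palindrome = No


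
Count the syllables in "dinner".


Word: "dinner"
Syllable breakdown: din-ner
Counting: 2 parts
= 2 syllables


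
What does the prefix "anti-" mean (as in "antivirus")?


Prefix: anti-
As in: antivirus -> anti- + virus
Meaning = against


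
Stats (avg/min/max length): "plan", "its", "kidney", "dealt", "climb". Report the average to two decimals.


Lengths: "plan"=4, "its"=3, "kidney"=6, "dealt"=5, "climb"=5
Sum = 23, Count = 5
Average = 23/5 = 4.60
= avg=4.60, min=3, max=6


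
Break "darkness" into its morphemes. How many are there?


Word: "darkness"
Morphemes: dark | -ness
Each morpheme carries meaning
= 2 morphemes


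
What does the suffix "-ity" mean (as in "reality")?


Suffix: -ity
Example: reality = real + -ity
Meaning = quality of


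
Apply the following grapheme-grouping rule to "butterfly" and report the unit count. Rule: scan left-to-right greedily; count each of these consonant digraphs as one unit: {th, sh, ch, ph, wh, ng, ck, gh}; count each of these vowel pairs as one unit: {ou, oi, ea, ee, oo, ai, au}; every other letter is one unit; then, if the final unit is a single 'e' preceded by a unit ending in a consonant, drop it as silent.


Word: "butterfly" (9 letters)
Left-to-right scan:
  [1] 'b' (letter)
  [2] 'u' (letter)
  [3] 't' (letter)
  [4] 't' (letter)
  [5] 'e' (letter)
  [6] 'r' (letter)
  [7] 'f' (letter)
  [8] 'l' (letter)
  [9] 'y' (letter)
Units from scan: 9
Sound units = 9 units


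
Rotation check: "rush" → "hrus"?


Word: "rush", Candidate: "hrus"
Method: check if candidate is substring of word+word
"rushrush" contains "hrus"? Yes
Is rotation = Yes


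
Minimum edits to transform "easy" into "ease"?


Word 1: "easy" (length 4)
Word 2: "ease" (length 4)
One optimal edit sequence (insert/delete/substitute each cost 1):
  1. keep 'e'
  2. keep 'a'
  3. keep 's'
  4. substitute 'y' -> 'e'  (+1)
Total edit operations: 1
Edit distance = 1


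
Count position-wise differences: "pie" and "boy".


Comparing character by character (same length = 3):
  Pos 0: 'p' vs 'b' !=
  Pos 1: 'i' vs 'o' !=
  Pos 2: 'e' vs 'y' !=
Hamming distance = 3


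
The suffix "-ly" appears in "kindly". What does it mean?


Suffix: -ly
As in: kindly -> kind + -ly
Meaning = in a manner


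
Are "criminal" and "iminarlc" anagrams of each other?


Word 1: "criminal" → sorted: aciilmnr
Word 2: "iminarlc" → sorted: aciilmnr
Same letters? aciilmnr == aciilmnr
Anagram = Yes


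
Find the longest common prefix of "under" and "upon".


Word 1: "under"
Word 2: "upon"
Comparing from start:
  Pos 0: 'u' == 'u'
  Pos 1: 'n' != 'p' (stop)
LCP = "u" (length 1)


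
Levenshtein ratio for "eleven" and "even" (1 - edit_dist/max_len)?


Word 1: "eleven" (length 6)
Word 2: "even" (length 4)
One optimal edit sequence:
  1. delete 'e'  (+1)
  2. delete 'l'  (+1)
  3. keep 'e'
  4. keep 'v'
  5. keep 'e'
  6. keep 'n'
Edit distance = 2
Max length = max(6, 4) = 6
Similarity = 1 - 2/6
= 0.6667


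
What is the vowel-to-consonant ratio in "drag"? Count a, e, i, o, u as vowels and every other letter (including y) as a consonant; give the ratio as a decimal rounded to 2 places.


Word: "drag"
Vowels (a,e,i,o,u): 1
Consonants: 3
Ratio = 1/3
= 0.33


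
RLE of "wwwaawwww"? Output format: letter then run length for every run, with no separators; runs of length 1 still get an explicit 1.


String: "wwwaawwww"
Scanning for consecutive runs:
  'w' x 3
  'a' x 2
  'w' x 4
RLE = "w3a2w4"


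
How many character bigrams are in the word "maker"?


Word: "maker" (length 5)
Number of 2-grams = length - 2 + 1 = 5 - 2 + 1
= 4


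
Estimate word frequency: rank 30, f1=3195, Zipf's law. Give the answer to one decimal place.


Zipf's law: f(r) = f(1) / r
f(1) = 3195
f(30) = 3195 / 30
= 106.5 occurrences


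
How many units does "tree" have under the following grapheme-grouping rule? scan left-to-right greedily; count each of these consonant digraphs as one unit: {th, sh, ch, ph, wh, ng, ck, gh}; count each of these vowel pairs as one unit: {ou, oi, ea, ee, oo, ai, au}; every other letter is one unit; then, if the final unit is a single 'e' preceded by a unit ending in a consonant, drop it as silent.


Word: "tree" (4 letters)
Left-to-right scan:
  (1) 't' (letter)
  (2) 'r' (letter)
  (3) 'ee' (vowel-pair)
Units from scan: 3
Sound units = 3 units


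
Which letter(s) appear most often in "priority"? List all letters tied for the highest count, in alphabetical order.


Word: "priority"
Letter counts:
  'i': 2
  'o': 1
  'p': 1
  'r': 2
  't': 1
  'y': 1
Maximum count = 2
Most frequent = 'i', 'r' (2 times each)


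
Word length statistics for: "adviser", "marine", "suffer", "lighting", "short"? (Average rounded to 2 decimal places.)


Lengths: "adviser"=7, "marine"=6, "suffer"=6, "lighting"=8, "short"=5
Sum = 32, Count = 5
Average = 32/5 = 6.40
= avg=6.40, min=5, max=8


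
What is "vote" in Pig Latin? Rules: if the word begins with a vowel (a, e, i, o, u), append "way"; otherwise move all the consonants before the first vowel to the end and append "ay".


Word: "vote"
Starts with consonant(s) → move to end, add 'ay'
Consonant cluster: "v"
Pig Latin = "otevay"


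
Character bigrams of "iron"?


Word: "iron" (length 4)
Number of bigrams = 4 - 2 + 1 = 3
  Position 0: "ir"
  Position 1: "ro"
  Position 2: "on"
Bigrams = "ir", "ro", "on"


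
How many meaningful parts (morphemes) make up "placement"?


Word: "placement"
Morphemes: place | -ment
Each morpheme carries meaning
= 2 morphemes


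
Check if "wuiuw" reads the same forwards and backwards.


Word: "wuiuw"
Reversed: "wuiuw"
Forward == Backward? wuiuw == wuiuw
Palindrome = Yes


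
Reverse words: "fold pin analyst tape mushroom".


Original: "fold pin analyst tape mushroom"
Words (1..n): fold | pin | analyst | tape | mushroom
Reversed (n..1): mushroom | tape | analyst | pin | fold
Result = "mushroom tape analyst pin fold"


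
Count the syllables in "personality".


Word: "personality"
Syllable breakdown: per · son · al · i · ty
Counting: 5 parts
= 5 syllables


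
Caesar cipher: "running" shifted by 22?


Word: "running"
Shift: 22
Each letter → (letter + shift) mod 26:
  'r' (17) + 22 = 13 → 'n'
  'u' (20) + 22 = 16 → 'q'
  'n' (13) + 22 = 9 → 'j'
  'n' (13) + 22 = 9 → 'j'
  'i' (8) + 22 = 4 → 'e'
  'n' (13) + 22 = 9 → 'j'
  'g' (6) + 22 = 2 → 'c'
Result = "nqjjejc"


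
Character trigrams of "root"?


Word: "root" (length 4)
Number of trigrams = 4 - 3 + 1 = 2
  Position 0: "roo"
  Position 1: "oot"
Trigrams = "roo", "oot"


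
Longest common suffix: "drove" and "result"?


Word 1: "drove"
Word 2: "result"
Comparing from end:
  Pos -1: 'e' != 't' (stop)
LCS = "" (length 0)


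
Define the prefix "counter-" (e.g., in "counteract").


Prefix: counter-
As in: counteract -> counter- + act
Meaning = against / opposite


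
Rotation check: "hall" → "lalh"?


Word: "hall", Candidate: "lalh"
Method: check if candidate is substring of word+word
"hallhall" contains "lalh"? No
Is rotation = No


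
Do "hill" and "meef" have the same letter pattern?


Pattern of "hill": [0, 1, 2, 2]
Pattern of "meef": [0, 1, 1, 2]
Patterns do not match
Same pattern = No


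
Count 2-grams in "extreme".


Word: "extreme" (length 7)
Number of 2-grams = length - 2 + 1 = 7 - 2 + 1
= 6


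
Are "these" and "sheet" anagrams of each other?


Word 1: "these" → sorted: eehst
Word 2: "sheet" → sorted: eehst
Same letters? eehst == eehst
Anagram = Yes


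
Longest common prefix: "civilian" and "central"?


Word 1: "civilian"
Word 2: "central"
Comparing from start:
  Pos 0: 'c' == 'c'
  Pos 1: 'i' != 'e' (stop)
LCP = "c" (length 1)


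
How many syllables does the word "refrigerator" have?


Word: "refrigerator"
Syllable breakdown: re | frig | er | a | tor
Counting: 5 parts
= 5 syllables


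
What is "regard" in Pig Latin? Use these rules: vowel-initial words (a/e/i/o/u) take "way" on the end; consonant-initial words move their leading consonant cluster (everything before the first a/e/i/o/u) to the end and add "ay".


Word: "regard"
Starts with consonant(s) → move to end, add 'ay'
Consonant cluster: "r"
Pig Latin = "egardray"


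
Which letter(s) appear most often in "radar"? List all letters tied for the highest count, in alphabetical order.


Word: "radar"
Letter counts:
  'a': 2
  'd': 1
  'r': 2
Maximum count = 2
Most frequent = 'a', 'r' (2 times each)


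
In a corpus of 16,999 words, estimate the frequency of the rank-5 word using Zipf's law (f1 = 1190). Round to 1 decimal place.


Zipf's law: f(r) = f(1) / r
f(1) = 1190
f(5) = 1190 / 5
= 238.0 occurrences


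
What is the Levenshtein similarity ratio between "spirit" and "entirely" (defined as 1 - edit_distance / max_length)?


Word 1: "spirit" (length 6)
Word 2: "entirely" (length 8)
One optimal edit sequence:
  1. insert 'e'  (+1)
  2. substitute 's' -> 'n'  (+1)
  3. substitute 'p' -> 't'  (+1)
  4. keep 'i'
  5. keep 'r'
  6. insert 'e'  (+1)
  7. substitute 'i' -> 'l'  (+1)
  8. substitute 't' -> 'y'  (+1)
Edit distance = 6
Max length = max(6, 8) = 8
Similarity = 1 - 6/8
= 0.2500


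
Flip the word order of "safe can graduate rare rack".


Original: "safe can graduate rare rack"
Words (1..n): safe | can | graduate | rare | rack
Reversed (n..1): rack | rare | graduate | can | safe
Result = "rack rare graduate can safe"


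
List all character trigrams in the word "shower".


Word: "shower" (length 6)
Number of trigrams = 6 - 3 + 1 = 4
  Position 0: "sho"
  Position 1: "how"
  Position 2: "owe"
  Position 3: "wer"
Trigrams = "sho", "how", "owe", "wer"


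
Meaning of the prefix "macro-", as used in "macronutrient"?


Prefix: macro-
Example: macronutrient (macro- + nutrient)
Meaning = large


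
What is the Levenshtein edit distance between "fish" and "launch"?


Word 1: "fish" (length 4)
Word 2: "launch" (length 6)
One optimal edit sequence (insert/delete/substitute each cost 1):
  1. insert 'l'  (+1)
  2. insert 'a'  (+1)
  3. substitute 'f' -> 'u'  (+1)
  4. substitute 'i' -> 'n'  (+1)
  5. substitute 's' -> 'c'  (+1)
  6. keep 'h'
Total edit operations: 5
Edit distance = 5


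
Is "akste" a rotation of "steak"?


Word: "steak", Candidate: "akste"
Method: check if candidate is substring of word+word
"steaksteak" contains "akste"? Yes
Is rotation = Yes


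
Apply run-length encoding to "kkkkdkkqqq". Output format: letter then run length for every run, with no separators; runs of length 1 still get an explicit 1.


String: "kkkkdkkqqq"
Scanning for consecutive runs:
  'k' x 4
  'd' x 1
  'k' x 2
  'q' x 3
RLE = "k4d1k2q3"


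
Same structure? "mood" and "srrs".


Pattern of "mood": [0, 1, 1, 2]
Pattern of "srrs": [0, 1, 1, 0]
Patterns do not match
Same pattern = No


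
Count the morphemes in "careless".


Word: "careless"
Morphemes: care / -less
Each morpheme carries meaning
= 2 morphemes


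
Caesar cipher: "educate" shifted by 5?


Word: "educate"
Shift: 5
Each letter → (letter + shift) mod 26:
  'e' (4) + 5 = 9 → 'j'
  'd' (3) + 5 = 8 → 'i'
  'u' (20) + 5 = 25 → 'z'
  'c' (2) + 5 = 7 → 'h'
  'a' (0) + 5 = 5 → 'f'
  't' (19) + 5 = 24 → 'y'
  'e' (4) + 5 = 9 → 'j'
Result = "jizhfyj"


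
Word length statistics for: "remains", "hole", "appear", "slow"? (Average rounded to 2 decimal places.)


Lengths: "remains"=7, "hole"=4, "appear"=6, "slow"=4
Sum = 21, Count = 4
Average = 21/4 = 5.25
= avg=5.25, min=4, max=7


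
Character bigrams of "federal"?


Word: "federal" (length 7)
Number of bigrams = 7 - 2 + 1 = 6
  Position 0: "fe"
  Position 1: "ed"
  Position 2: "de"
  Position 3: "er"
  Position 4: "ra"
  Position 5: "al"
Bigrams = "fe", "ed", "de", "er", "ra", "al"


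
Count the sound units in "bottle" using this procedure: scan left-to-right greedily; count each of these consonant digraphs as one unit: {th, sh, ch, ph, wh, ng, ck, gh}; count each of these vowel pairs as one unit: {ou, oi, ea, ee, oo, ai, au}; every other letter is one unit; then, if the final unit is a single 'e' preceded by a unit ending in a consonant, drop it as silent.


Word: "bottle" (6 letters)
Left-to-right scan:
  [1] 'b' (letter)
  [2] 'o' (letter)
  [3] 't' (letter)
  [4] 't' (letter)
  [5] 'l' (letter)
  [6] 'e' (letter)
Units from scan: 6
Final unit is 'e' after a consonant -> drop as silent (-1)
Sound units = 5 units


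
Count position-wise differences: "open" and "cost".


Comparing character by character (same length = 4):
  Pos 0: 'o' vs 'c' !=
  Pos 1: 'p' vs 'o' !=
  Pos 2: 'e' vs 's' !=
  Pos 3: 'n' vs 't' !=
Hamming distance = 4


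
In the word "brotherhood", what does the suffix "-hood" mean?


Suffix: -hood
Example: brotherhood (brother + -hood)
Meaning = state / condition


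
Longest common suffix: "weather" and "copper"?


Word 1: "weather"
Word 2: "copper"
Comparing from end:
  Pos -1: 'r' == 'r'
  Pos -2: 'e' == 'e'
  Pos -3: 'h' != 'p' (stop)
LCS = "er" (length 2)


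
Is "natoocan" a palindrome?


Word: "natoocan"
Reversed: "nacootan"
Forward == Backward? natoocan != nacootan
Palindrome = No


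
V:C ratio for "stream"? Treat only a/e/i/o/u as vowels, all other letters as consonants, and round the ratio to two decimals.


Word: "stream"
Vowels (a,e,i,o,u): 2
Consonants: 4
Ratio = 2/4
= 0.50


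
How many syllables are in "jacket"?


Word: "jacket"
Syllable breakdown: jack | et
Counting: 2 parts
= 2 syllables


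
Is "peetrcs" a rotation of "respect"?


Word: "respect", Candidate: "peetrcs"
Method: check if candidate is substring of word+word
"respectrespect" contains "peetrcs"? No
Is rotation = No


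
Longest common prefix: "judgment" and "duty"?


Word 1: "judgment"
Word 2: "duty"
Comparing from start:
  Pos 0: 'j' != 'd' (stop)
LCP = "" (length 0)


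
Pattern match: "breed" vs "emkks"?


Pattern of "breed": [0, 1, 2, 2, 3]
Pattern of "emkks": [0, 1, 2, 2, 3]
Patterns match
Same pattern = Yes


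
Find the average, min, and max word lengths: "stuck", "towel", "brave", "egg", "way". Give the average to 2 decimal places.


Lengths: "stuck"=5, "towel"=5, "brave"=5, "egg"=3, "way"=3
Sum = 21, Count = 5
Average = 21/5 = 4.20
= avg=4.20, min=3, max=5


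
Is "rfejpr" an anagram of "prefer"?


Word 1: "prefer" → sorted: eefprr
Word 2: "rfejpr" → sorted: efjprr
Same letters? eefprr != efjprr
Anagram = No


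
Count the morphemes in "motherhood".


Word: "motherhood"
Morphemes: mother | -hood
Each morpheme carries meaning
= 2 morphemes


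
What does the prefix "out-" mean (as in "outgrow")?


Prefix: out-
As in: outgrow -> out- + grow
Meaning = surpass


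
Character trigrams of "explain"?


Word: "explain" (length 7)
Number of trigrams = 7 - 3 + 1 = 5
  Position 0: "exp"
  Position 1: "xpl"
  Position 2: "pla"
  Position 3: "lai"
  Position 4: "ain"
Trigrams = "exp", "xpl", "pla", "lai", "ain"


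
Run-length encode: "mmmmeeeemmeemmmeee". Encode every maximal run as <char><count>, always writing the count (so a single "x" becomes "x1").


String: "mmmmeeeemmeemmmeee"
Scanning for consecutive runs:
  'm' x 4
  'e' x 4
  'm' x 2
  'e' x 2
  'm' x 3
  'e' x 3
RLE = "m4e4m2e2m3e3"


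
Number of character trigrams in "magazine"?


Word: "magazine" (length 8)
Number of 3-grams = length - 3 + 1 = 8 - 3 + 1
= 6


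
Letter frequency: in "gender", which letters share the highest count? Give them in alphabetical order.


Word: "gender"
Letter counts:
  'd': 1
  'e': 2
  'g': 1
  'n': 1
  'r': 1
Maximum count = 2
Most frequent = 'e' (2 times each)


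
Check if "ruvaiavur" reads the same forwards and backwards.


Word: "ruvaiavur"
Reversed: "ruvaiavur"
Forward == Backward? ruvaiavur == ruvaiavur
Palindrome = Yes


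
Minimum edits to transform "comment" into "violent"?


Word 1: "comment" (length 7)
Word 2: "violent" (length 7)
One optimal edit sequence (insert/delete/substitute each cost 1):
  1. substitute 'c' -> 'v'  (+1)
  2. substitute 'o' -> 'i'  (+1)
  3. substitute 'm' -> 'o'  (+1)
  4. substitute 'm' -> 'l'  (+1)
  5. keep 'e'
  6. keep 'n'
  7. keep 't'
Total edit operations: 4
Edit distance = 4


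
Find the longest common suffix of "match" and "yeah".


Word 1: "match"
Word 2: "yeah"
Comparing from end:
  Pos -1: 'h' == 'h'
  Pos -2: 'c' != 'a' (stop)
LCS = "h" (length 1)


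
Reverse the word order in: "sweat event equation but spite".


Original: "sweat event equation but spite"
Words (1..n): sweat | event | equation | but | spite
Reversed (n..1): spite | but | equation | event | sweat
Result = "spite but equation event sweat"


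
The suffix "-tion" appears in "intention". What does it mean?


Suffix: -tion
Example: intention (intend + -tion, with a spelling change)
Meaning = act or process


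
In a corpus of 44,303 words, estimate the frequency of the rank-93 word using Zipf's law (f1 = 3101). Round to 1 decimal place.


Zipf's law: f(r) = f(1) / r
f(1) = 3101
f(93) = 3101 / 93
= 33.3 occurrences


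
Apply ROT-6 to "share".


Word: "share"
Shift: 6
Each letter → (letter + shift) mod 26:
  's' (18) + 6 = 24 → 'y'
  'h' (7) + 6 = 13 → 'n'
  'a' (0) + 6 = 6 → 'g'
  'r' (17) + 6 = 23 → 'x'
  'e' (4) + 6 = 10 → 'k'
Result = "yngxk"


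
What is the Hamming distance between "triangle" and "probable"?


Comparing character by character (same length = 8):
  Pos 0: 't' vs 'p' !=
  Pos 1: 'r' vs 'r' =
  Pos 2: 'i' vs 'o' !=
  Pos 3: 'a' vs 'b' !=
  Pos 4: 'n' vs 'a' !=
  Pos 5: 'g' vs 'b' !=
  Pos 6: 'l' vs 'l' =
  Pos 7: 'e' vs 'e' =
Hamming distance = 5


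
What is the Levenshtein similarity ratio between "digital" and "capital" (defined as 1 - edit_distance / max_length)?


Word 1: "digital" (length 7)
Word 2: "capital" (length 7)
One optimal edit sequence:
  1. substitute 'd' -> 'c'  (+1)
  2. substitute 'i' -> 'a'  (+1)
  3. substitute 'g' -> 'p'  (+1)
  4. keep 'i'
  5. keep 't'
  6. keep 'a'
  7. keep 'l'
Edit distance = 3
Max length = max(7, 7) = 7
Similarity = 1 - 3/7
= 0.5714


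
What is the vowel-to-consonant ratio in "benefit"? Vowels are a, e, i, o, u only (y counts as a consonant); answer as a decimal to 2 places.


Word: "benefit"
Vowels (a,e,i,o,u): 3
Consonants: 4
Ratio = 3/4
= 0.75


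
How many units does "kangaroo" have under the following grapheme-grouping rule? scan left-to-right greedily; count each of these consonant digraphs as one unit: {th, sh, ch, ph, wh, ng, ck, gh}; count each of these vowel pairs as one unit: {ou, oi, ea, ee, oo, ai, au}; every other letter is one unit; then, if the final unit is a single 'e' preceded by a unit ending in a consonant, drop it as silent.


Word: "kangaroo" (8 letters)
Left-to-right scan:
  (1) 'k' (letter)
  (2) 'a' (letter)
  (3) 'ng' (digraph)
  (4) 'a' (letter)
  (5) 'r' (letter)
  (6) 'oo' (vowel-pair)
Units from scan: 6
Sound units = 6 units


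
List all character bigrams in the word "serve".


Word: "serve" (length 5)
Number of bigrams = 5 - 2 + 1 = 4
  Position 0: "se"
  Position 1: "er"
  Position 2: "rv"
  Position 3: "ve"
Bigrams = "se", "er", "rv", "ve"


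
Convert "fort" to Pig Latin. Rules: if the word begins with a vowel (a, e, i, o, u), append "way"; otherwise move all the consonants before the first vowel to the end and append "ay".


Word: "fort"
Starts with consonant(s) → move to end, add 'ay'
Consonant cluster: "f"
Pig Latin = "ortfay"


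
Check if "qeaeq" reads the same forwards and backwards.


Word: "qeaeq"
Reversed: "qeaeq"
Forward == Backward? qeaeq == qeaeq
Palindrome = Yes


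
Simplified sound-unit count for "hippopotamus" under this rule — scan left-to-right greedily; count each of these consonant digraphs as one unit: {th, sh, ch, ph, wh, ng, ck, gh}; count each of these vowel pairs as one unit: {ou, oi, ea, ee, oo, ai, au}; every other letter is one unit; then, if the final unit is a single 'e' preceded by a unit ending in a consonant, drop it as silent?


Word: "hippopotamus" (12 letters)
Left-to-right scan:
  (1) 'h' (letter)
  (2) 'i' (letter)
  (3) 'p' (letter)
  (4) 'p' (letter)
  (5) 'o' (letter)
  (6) 'p' (letter)
  (7) 'o' (letter)
  (8) 't' (letter)
  (9) 'a' (letter)
  (10) 'm' (letter)
  (11) 'u' (letter)
  (12) 's' (letter)
Units from scan: 12
Sound units = 12 units


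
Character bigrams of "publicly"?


Word: "publicly" (length 8)
Number of bigrams = 8 - 2 + 1 = 7
  Position 0: "pu"
  Position 1: "ub"
  Position 2: "bl"
  Position 3: "li"
  Position 4: "ic"
  Position 5: "cl"
  Position 6: "ly"
Bigrams = "pu", "ub", "bl", "li", "ic", "cl", "ly"


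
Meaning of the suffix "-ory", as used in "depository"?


Suffix: -ory
Example: depository = deposit + -ory
Meaning = relating to / place for


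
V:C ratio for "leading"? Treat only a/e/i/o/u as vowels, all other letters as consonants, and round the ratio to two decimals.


Word: "leading"
Vowels (a,e,i,o,u): 3
Consonants: 4
Ratio = 3/4
= 0.75


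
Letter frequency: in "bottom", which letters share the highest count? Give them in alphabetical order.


Word: "bottom"
Letter counts:
  'b': 1
  'm': 1
  'o': 2
  't': 2
Maximum count = 2
Most frequent = 'o', 't' (2 times each)


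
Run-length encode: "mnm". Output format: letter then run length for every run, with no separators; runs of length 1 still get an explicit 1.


String: "mnm"
Scanning for consecutive runs:
  'm' x 1
  'n' x 1
  'm' x 1
RLE = "m1n1m1"


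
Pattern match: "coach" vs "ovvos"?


Pattern of "coach": [0, 1, 2, 0, 3]
Pattern of "ovvos": [0, 1, 1, 0, 2]
Patterns do not match
Same pattern = No


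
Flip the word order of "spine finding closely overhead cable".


Original: "spine finding closely overhead cable"
Words (1..n): spine | finding | closely | overhead | cable
Reversed (n..1): cable | overhead | closely | finding | spine
Result = "cable overhead closely finding spine"


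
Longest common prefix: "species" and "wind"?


Word 1: "species"
Word 2: "wind"
Comparing from start:
  Pos 0: 's' != 'w' (stop)
LCP = "" (length 0)


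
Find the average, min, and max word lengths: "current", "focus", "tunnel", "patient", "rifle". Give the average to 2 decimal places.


Lengths: "current"=7, "focus"=5, "tunnel"=6, "patient"=7, "rifle"=5
Sum = 30, Count = 5
Average = 30/5 = 6.00
= avg=6.00, min=5, max=7


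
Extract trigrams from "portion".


Word: "portion" (length 7)
Number of trigrams = 7 - 3 + 1 = 5
  Position 0: "por"
  Position 1: "ort"
  Position 2: "rti"
  Position 3: "tio"
  Position 4: "ion"
Trigrams = "por", "ort", "rti", "tio", "ion"


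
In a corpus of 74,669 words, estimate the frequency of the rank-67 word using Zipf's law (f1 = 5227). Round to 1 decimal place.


Zipf's law: f(r) = f(1) / r
f(1) = 5227
f(67) = 5227 / 67
= 78.0 occurrences


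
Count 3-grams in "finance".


Word: "finance" (length 7)
Number of 3-grams = length - 3 + 1 = 7 - 3 + 1
= 5


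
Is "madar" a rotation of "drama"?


Word: "drama", Candidate: "madar"
Method: check if candidate is substring of word+word
"dramadrama" contains "madar"? No
Is rotation = No


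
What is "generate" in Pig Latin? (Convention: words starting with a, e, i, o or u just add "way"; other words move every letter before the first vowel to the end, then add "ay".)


Word: "generate"
Starts with consonant(s) → move to end, add 'ay'
Consonant cluster: "g"
Pig Latin = "enerategay"


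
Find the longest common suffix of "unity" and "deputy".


Word 1: "unity"
Word 2: "deputy"
Comparing from end:
  Pos -1: 'y' == 'y'
  Pos -2: 't' == 't'
  Pos -3: 'i' != 'u' (stop)
LCS = "ty" (length 2)


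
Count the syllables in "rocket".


Word: "rocket"
Syllable breakdown: rock · et
Counting: 2 parts
= 2 syllables


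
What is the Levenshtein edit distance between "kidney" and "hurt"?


Word 1: "kidney" (length 6)
Word 2: "hurt" (length 4)
One optimal edit sequence (insert/delete/substitute each cost 1):
  1. delete 'k'  (+1)
  2. delete 'i'  (+1)
  3. substitute 'd' -> 'h'  (+1)
  4. substitute 'n' -> 'u'  (+1)
  5. substitute 'e' -> 'r'  (+1)
  6. substitute 'y' -> 't'  (+1)
Total edit operations: 6
Edit distance = 6


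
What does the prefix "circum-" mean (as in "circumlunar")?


Prefix: circum-
Example: circumlunar (circum- + lunar)
Meaning = around


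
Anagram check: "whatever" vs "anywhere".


Word 1: "whatever" → sorted: aeehrtvw
Word 2: "anywhere" → sorted: aeehnrwy
Same letters? aeehrtvw != aeehnrwy
Anagram = No


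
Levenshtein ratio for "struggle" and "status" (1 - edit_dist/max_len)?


Word 1: "struggle" (length 8)
Word 2: "status" (length 6)
One optimal edit sequence:
  1. keep 's'
  2. keep 't'
  3. delete 'r'  (+1)
  4. delete 'u'  (+1)
  5. substitute 'g' -> 'a'  (+1)
  6. substitute 'g' -> 't'  (+1)
  7. substitute 'l' -> 'u'  (+1)
  8. substitute 'e' -> 's'  (+1)
Edit distance = 6
Max length = max(8, 6) = 8
Similarity = 1 - 6/8
= 0.2500


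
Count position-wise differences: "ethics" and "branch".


Comparing character by character (same length = 6):
  Pos 0: 'e' vs 'b' !=
  Pos 1: 't' vs 'r' !=
  Pos 2: 'h' vs 'a' !=
  Pos 3: 'i' vs 'n' !=
  Pos 4: 'c' vs 'c' =
  Pos 5: 's' vs 'h' !=
Hamming distance = 5


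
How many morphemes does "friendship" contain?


Word: "friendship"
Morphemes: friend / -ship
Each morpheme carries meaning
= 2 morphemes


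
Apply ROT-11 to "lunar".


Word: "lunar"
Shift: 11
Each letter → (letter + shift) mod 26:
  'l' (11) + 11 = 22 → 'w'
  'u' (20) + 11 = 5 → 'f'
  'n' (13) + 11 = 24 → 'y'
  'a' (0) + 11 = 11 → 'l'
  'r' (17) + 11 = 2 → 'c'
Result = "wfylc"


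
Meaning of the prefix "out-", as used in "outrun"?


Prefix: out-
Example: outrun (out- + run)
Meaning = surpass


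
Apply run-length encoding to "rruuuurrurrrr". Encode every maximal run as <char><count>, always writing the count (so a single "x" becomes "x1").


String: "rruuuurrurrrr"
Scanning for consecutive runs:
  'r' x 2
  'u' x 4
  'r' x 2
  'u' x 1
  'r' x 4
RLE = "r2u4r2u1r4"


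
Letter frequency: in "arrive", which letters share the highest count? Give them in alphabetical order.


Word: "arrive"
Letter counts:
  'a': 1
  'e': 1
  'i': 1
  'r': 2
  'v': 1
Maximum count = 2
Most frequent = 'r' (2 times each)


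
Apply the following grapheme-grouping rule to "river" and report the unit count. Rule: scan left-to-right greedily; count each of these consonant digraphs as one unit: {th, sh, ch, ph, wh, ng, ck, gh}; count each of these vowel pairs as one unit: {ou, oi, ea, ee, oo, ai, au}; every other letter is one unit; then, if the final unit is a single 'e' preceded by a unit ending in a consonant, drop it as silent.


Word: "river" (5 letters)
Left-to-right scan:
  [1] 'r' (letter)
  [2] 'i' (letter)
  [3] 'v' (letter)
  [4] 'e' (letter)
  [5] 'r' (letter)
Units from scan: 5
Sound units = 5 units


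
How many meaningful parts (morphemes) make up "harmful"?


Word: "harmful"
Morphemes: harm + -ful
Each morpheme carries meaning
= 2 morphemes


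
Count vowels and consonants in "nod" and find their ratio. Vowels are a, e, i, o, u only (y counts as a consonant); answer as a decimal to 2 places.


Word: "nod"
Vowels (a,e,i,o,u): 1
Consonants: 2
Ratio = 1/2
= 0.50


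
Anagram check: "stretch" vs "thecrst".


Word 1: "stretch" → sorted: cehrstt
Word 2: "thecrst" → sorted: cehrstt
Same letters? cehrstt == cehrstt
Anagram = Yes
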